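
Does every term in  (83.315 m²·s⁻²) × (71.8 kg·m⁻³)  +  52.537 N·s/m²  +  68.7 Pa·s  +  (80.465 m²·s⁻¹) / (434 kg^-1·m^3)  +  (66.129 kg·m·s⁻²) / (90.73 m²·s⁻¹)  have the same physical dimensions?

No

Expand each in SI base units:
  (83.315 m²·s⁻²) × (71.8 kg·m⁻³):  [m²·s⁻²] · [kg·m⁻³] = kg·m⁻¹·s⁻²
  52.537 N·s/m²:  N·s·m⁻² = kg·m·s⁻²·s·m⁻² = kg·m⁻¹·s⁻¹
  68.7 Pa·s:  Pa·s = N·m⁻²·s = kg·m⁻¹·s⁻¹
  (80.465 m²·s⁻¹) / (434 kg^-1·m^3):  [m²·s⁻¹] / [kg⁻¹·m³] = kg·m⁻¹·s⁻¹
  (66.129 kg·m·s⁻²) / (90.73 m²·s⁻¹):  [kg·m·s⁻²] / [m²·s⁻¹] = kg·m⁻¹·s⁻¹
The terms do not share a single dimension (kg·m⁻¹·s⁻² vs kg·m⁻¹·s⁻¹).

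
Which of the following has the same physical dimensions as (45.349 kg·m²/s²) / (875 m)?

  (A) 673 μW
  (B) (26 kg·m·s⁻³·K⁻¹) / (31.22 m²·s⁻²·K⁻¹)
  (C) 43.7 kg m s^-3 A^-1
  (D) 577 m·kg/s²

Reference: [kg·m²·s⁻²] / [m] = kg·m·s⁻².
Each option:
  (A) W = J·s⁻¹ = kg·m²·s⁻³
  (B) [kg·m·s⁻³·K⁻¹] / [m²·s⁻²·K⁻¹] = kg·m⁻¹·s⁻¹
  (C) kg·m·s⁻³·A⁻¹
  (D) kg·m·s⁻²  ← same
Only (D) matches kg·m·s⁻².

(D)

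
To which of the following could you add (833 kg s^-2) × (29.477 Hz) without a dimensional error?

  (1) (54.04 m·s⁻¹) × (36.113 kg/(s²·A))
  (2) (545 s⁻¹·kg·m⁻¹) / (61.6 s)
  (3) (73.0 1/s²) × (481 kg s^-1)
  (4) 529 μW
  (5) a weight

(3)

Reference: [kg·s⁻²] · [s⁻¹] = kg·s⁻³.
Each option:
  (1) [m·s⁻¹] · [kg·s⁻²·A⁻¹] = kg·m·s⁻³·A⁻¹
  (2) [kg·m⁻¹·s⁻¹] / [s] = kg·m⁻¹·s⁻²
  (3) [s⁻²] · [kg·s⁻¹] = kg·s⁻³  ← same
  (4) W = J·s⁻¹ = kg·m²·s⁻³
  (5) [weight] = kg·m·s⁻²
Only (3) matches kg·s⁻³.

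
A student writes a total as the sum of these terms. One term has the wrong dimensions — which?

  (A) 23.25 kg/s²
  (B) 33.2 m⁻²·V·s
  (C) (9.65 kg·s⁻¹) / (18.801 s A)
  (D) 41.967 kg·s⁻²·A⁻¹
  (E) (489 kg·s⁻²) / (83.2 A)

In SI base units:
  (A) kg·s⁻²
  (B) V·s·m⁻² = J·C⁻¹·s·m⁻² = kg·s⁻²·A⁻¹
  (C) [kg·s⁻¹] / [s·A] = kg·s⁻²·A⁻¹
  (D) kg·s⁻²·A⁻¹
  (E) [kg·s⁻²] / [A] = kg·s⁻²·A⁻¹
All reduce to kg·s⁻²·A⁻¹ except (A), which is kg·s⁻².

(A)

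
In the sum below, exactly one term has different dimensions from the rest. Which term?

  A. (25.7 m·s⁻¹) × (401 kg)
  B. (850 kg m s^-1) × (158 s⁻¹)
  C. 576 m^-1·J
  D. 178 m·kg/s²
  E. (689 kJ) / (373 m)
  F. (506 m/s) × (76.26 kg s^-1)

Reduce each to base SI dimensions:
  A. [m·s⁻¹] · [kg] = kg·m·s⁻¹
  B. [kg·m·s⁻¹] · [s⁻¹] = kg·m·s⁻²
  C. J·m⁻¹ = N·m·m⁻¹ = kg·m·s⁻²
  D. kg·m·s⁻²
  E. [kg·m²·s⁻²] / [m] = kg·m·s⁻²
  F. [m·s⁻¹] · [kg·s⁻¹] = kg·m·s⁻²
All reduce to kg·m·s⁻² except A., which is kg·m·s⁻¹.

A.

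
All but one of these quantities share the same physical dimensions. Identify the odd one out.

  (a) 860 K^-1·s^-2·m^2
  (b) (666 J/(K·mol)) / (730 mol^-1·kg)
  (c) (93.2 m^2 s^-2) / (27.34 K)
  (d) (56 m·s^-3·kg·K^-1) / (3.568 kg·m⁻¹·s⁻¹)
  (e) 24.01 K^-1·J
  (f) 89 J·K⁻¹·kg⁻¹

(e)

Work out the base dimensions of each:
  (a) m²·s⁻²·K⁻¹
  (b) [kg·m²·s⁻²·K⁻¹·mol⁻¹] / [kg·mol⁻¹] = m²·s⁻²·K⁻¹
  (c) [m²·s⁻²] / [K] = m²·s⁻²·K⁻¹
  (d) [kg·m·s⁻³·K⁻¹] / [kg·m⁻¹·s⁻¹] = m²·s⁻²·K⁻¹
  (e) J·K⁻¹ = N·m·K⁻¹ = kg·m²·s⁻²·K⁻¹
  (f) J·kg⁻¹·K⁻¹ = N·m·kg⁻¹·K⁻¹ = m²·s⁻²·K⁻¹
All reduce to m²·s⁻²·K⁻¹ except (e), which is kg·m²·s⁻²·K⁻¹.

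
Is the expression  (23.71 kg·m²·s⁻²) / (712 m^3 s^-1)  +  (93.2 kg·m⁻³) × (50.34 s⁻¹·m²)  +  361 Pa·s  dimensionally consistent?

Work out the base dimensions of each:
  (23.71 kg·m²·s⁻²) / (712 m^3 s^-1):  [kg·m²·s⁻²] / [m³·s⁻¹] = kg·m⁻¹·s⁻¹
  (93.2 kg·m⁻³) × (50.34 s⁻¹·m²):  [kg·m⁻³] · [m²·s⁻¹] = kg·m⁻¹·s⁻¹
  361 Pa·s:  Pa·s = N·m⁻²·s = kg·m⁻¹·s⁻¹
Every term reduces to kg·m⁻¹·s⁻¹.

Yes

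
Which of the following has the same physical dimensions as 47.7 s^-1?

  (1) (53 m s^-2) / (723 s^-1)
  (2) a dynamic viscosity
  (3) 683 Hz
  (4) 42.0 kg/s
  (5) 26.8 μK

Reference: s⁻¹.
Each option:
  (1) [m·s⁻²] / [s⁻¹] = m·s⁻¹
  (2) [dynamic viscosity] = kg·m⁻¹·s⁻¹
  (3) Hz = s⁻¹  ← same
  (4) kg·s⁻¹
  (5) K
Only (3) matches s⁻¹.

(3)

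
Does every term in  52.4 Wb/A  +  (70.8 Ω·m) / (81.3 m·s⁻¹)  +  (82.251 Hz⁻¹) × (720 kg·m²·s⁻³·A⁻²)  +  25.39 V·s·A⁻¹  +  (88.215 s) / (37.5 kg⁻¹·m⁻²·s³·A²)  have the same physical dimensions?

Reduce each to base SI dimensions:
  52.4 Wb/A:  Wb·A⁻¹ = V·s·A⁻¹ = kg·m²·s⁻²·A⁻²
  (70.8 Ω·m) / (81.3 m·s⁻¹):  [kg·m³·s⁻³·A⁻²] / [m·s⁻¹] = kg·m²·s⁻²·A⁻²
  (82.251 Hz⁻¹) × (720 kg·m²·s⁻³·A⁻²):  [s] · [kg·m²·s⁻³·A⁻²] = kg·m²·s⁻²·A⁻²
  25.39 V·s·A⁻¹:  V·s·A⁻¹ = J·C⁻¹·s·A⁻¹ = kg·m²·s⁻²·A⁻²
  (88.215 s) / (37.5 kg⁻¹·m⁻²·s³·A²):  [s] / [kg⁻¹·m⁻²·s³·A²] = kg·m²·s⁻²·A⁻²
Every term reduces to kg·m²·s⁻²·A⁻².

Yes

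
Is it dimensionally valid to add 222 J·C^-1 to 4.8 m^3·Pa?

No

In SI base units:
  222 J·C^-1:  J·C⁻¹ = N·m·(s·A)⁻¹ = kg·m²·s⁻³·A⁻¹
  4.8 m^3·Pa:  Pa·m³ = N·m⁻²·m³ = kg·m²·s⁻²
kg·m²·s⁻³·A⁻¹ ≠ kg·m²·s⁻², so they cannot be added.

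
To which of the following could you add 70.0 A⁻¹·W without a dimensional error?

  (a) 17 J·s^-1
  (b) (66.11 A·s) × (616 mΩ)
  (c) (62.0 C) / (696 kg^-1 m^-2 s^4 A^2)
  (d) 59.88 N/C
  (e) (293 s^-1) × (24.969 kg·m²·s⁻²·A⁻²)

Reference: W·A⁻¹ = J·s⁻¹·A⁻¹ = kg·m²·s⁻³·A⁻¹.
Each option:
  (a) J·s⁻¹ = N·m·s⁻¹ = kg·m²·s⁻³
  (b) [s·A] · [kg·m²·s⁻³·A⁻²] = kg·m²·s⁻²·A⁻¹
  (c) [s·A] / [kg⁻¹·m⁻²·s⁴·A²] = kg·m²·s⁻³·A⁻¹  ← same
  (d) N·C⁻¹ = kg·m·s⁻²·(s·A)⁻¹ = kg·m·s⁻³·A⁻¹
  (e) [s⁻¹] · [kg·m²·s⁻²·A⁻²] = kg·m²·s⁻³·A⁻²
Only (c) matches kg·m²·s⁻³·A⁻¹.

(c)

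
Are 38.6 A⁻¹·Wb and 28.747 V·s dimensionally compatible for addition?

No

In SI base units:
  38.6 A⁻¹·Wb:  Wb·A⁻¹ = V·s·A⁻¹ = kg·m²·s⁻²·A⁻²
  28.747 V·s:  V·s = J·C⁻¹·s = kg·m²·s⁻²·A⁻¹
kg·m²·s⁻²·A⁻² ≠ kg·m²·s⁻²·A⁻¹, so they cannot be added.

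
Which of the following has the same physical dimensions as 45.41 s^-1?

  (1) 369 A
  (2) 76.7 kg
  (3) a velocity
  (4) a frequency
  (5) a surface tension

Reference: s⁻¹.
Each option:
  (1) A
  (2) kg
  (3) [velocity] = m·s⁻¹
  (4) [frequency] = s⁻¹  ← same
  (5) [surface tension] = kg·s⁻²
Only (4) matches s⁻¹.

(4)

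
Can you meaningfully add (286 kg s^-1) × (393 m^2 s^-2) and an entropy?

No

In SI base units:
  (286 kg s^-1) × (393 m^2 s^-2):  [kg·s⁻¹] · [m²·s⁻²] = kg·m²·s⁻³
  an entropy:  [entropy] = kg·m²·s⁻²·K⁻¹
kg·m²·s⁻³ ≠ kg·m²·s⁻²·K⁻¹, so they cannot be added.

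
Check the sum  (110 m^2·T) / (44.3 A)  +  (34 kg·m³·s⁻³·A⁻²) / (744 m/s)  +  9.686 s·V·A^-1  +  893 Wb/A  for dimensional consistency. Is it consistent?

Yes

In SI base units:
  (110 m^2·T) / (44.3 A):  [kg·m²·s⁻²·A⁻¹] / [A] = kg·m²·s⁻²·A⁻²
  (34 kg·m³·s⁻³·A⁻²) / (744 m/s):  [kg·m³·s⁻³·A⁻²] / [m·s⁻¹] = kg·m²·s⁻²·A⁻²
  9.686 s·V·A^-1:  V·s·A⁻¹ = J·C⁻¹·s·A⁻¹ = kg·m²·s⁻²·A⁻²
  893 Wb/A:  Wb·A⁻¹ = V·s·A⁻¹ = kg·m²·s⁻²·A⁻²
Every term reduces to kg·m²·s⁻²·A⁻².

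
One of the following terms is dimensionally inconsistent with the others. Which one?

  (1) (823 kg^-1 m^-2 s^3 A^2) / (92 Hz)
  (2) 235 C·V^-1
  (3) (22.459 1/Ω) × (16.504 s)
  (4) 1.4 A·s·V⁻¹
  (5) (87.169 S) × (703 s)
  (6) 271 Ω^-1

(6)

Dimensions:
  (1) [kg⁻¹·m⁻²·s³·A²] / [s⁻¹] = kg⁻¹·m⁻²·s⁴·A²
  (2) C·V⁻¹ = s·A·(J·C⁻¹)⁻¹ = kg⁻¹·m⁻²·s⁴·A²
  (3) [kg⁻¹·m⁻²·s³·A²] · [s] = kg⁻¹·m⁻²·s⁴·A²
  (4) A·s·V⁻¹ = A·s·(J·C⁻¹)⁻¹ = kg⁻¹·m⁻²·s⁴·A²
  (5) [kg⁻¹·m⁻²·s³·A²] · [s] = kg⁻¹·m⁻²·s⁴·A²
  (6) Ω⁻¹ = (V·A⁻¹)⁻¹ = kg⁻¹·m⁻²·s³·A²
All reduce to kg⁻¹·m⁻²·s⁴·A² except (6), which is kg⁻¹·m⁻²·s³·A².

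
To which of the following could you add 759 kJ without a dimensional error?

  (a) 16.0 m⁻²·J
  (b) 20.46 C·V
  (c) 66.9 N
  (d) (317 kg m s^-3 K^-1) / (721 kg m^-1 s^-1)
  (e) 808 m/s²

(b)

Reference: J = N·m = kg·m²·s⁻².
Each option:
  (a) J·m⁻² = N·m·m⁻² = kg·s⁻²
  (b) C·V = s·A·J·C⁻¹ = kg·m²·s⁻²  ← same
  (c) N = kg·m·s⁻²
  (d) [kg·m·s⁻³·K⁻¹] / [kg·m⁻¹·s⁻¹] = m²·s⁻²·K⁻¹
  (e) m·s⁻²
Only (b) matches kg·m²·s⁻².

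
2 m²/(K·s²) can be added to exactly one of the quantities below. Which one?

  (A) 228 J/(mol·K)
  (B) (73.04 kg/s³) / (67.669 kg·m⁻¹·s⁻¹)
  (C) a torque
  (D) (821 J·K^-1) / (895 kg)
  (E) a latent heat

Reference: m²·s⁻²·K⁻¹.
Each option:
  (A) J·mol⁻¹·K⁻¹ = N·m·mol⁻¹·K⁻¹ = kg·m²·s⁻²·K⁻¹·mol⁻¹
  (B) [kg·s⁻³] / [kg·m⁻¹·s⁻¹] = m·s⁻²
  (C) [torque] = kg·m²·s⁻²
  (D) [kg·m²·s⁻²·K⁻¹] / [kg] = m²·s⁻²·K⁻¹  ← same
  (E) [latent heat] = m²·s⁻²
Only (D) matches m²·s⁻²·K⁻¹.

(D)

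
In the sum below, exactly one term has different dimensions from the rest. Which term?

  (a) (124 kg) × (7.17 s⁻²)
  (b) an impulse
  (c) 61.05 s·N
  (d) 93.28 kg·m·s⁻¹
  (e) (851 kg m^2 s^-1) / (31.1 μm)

(a)

Dimensions:
  (a) [kg] · [s⁻²] = kg·s⁻²
  (b) [impulse] = kg·m·s⁻¹
  (c) N·s = kg·m·s⁻²·s = kg·m·s⁻¹
  (d) kg·m·s⁻¹
  (e) [kg·m²·s⁻¹] / [m] = kg·m·s⁻¹
All reduce to kg·m·s⁻¹ except (a), which is kg·s⁻².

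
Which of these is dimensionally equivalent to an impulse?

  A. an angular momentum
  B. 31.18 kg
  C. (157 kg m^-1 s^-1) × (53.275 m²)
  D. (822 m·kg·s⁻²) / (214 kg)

C.

Reference: [impulse] = kg·m·s⁻¹.
Each option:
  A. [angular momentum] = kg·m²·s⁻¹
  B. kg
  C. [kg·m⁻¹·s⁻¹] · [m²] = kg·m·s⁻¹  ← same
  D. [kg·m·s⁻²] / [kg] = m·s⁻²
Only C. matches kg·m·s⁻¹.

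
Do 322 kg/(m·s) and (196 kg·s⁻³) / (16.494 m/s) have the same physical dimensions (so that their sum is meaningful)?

No

In SI base units:
  322 kg/(m·s):  kg·m⁻¹·s⁻¹
  (196 kg·s⁻³) / (16.494 m/s):  [kg·s⁻³] / [m·s⁻¹] = kg·m⁻¹·s⁻²
kg·m⁻¹·s⁻¹ ≠ kg·m⁻¹·s⁻², so they cannot be added.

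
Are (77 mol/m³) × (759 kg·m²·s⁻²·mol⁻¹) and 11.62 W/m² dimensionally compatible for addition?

No

Expand each in SI base units:
  (77 mol/m³) × (759 kg·m²·s⁻²·mol⁻¹):  [m⁻³·mol] · [kg·m²·s⁻²·mol⁻¹] = kg·m⁻¹·s⁻²
  11.62 W/m²:  W·m⁻² = J·s⁻¹·m⁻² = kg·s⁻³
kg·m⁻¹·s⁻² ≠ kg·s⁻³, so they cannot be added.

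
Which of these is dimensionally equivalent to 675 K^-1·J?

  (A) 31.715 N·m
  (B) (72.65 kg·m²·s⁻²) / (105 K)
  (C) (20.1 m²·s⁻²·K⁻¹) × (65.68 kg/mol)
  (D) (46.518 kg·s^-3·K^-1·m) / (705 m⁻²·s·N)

(B)

Reference: J·K⁻¹ = N·m·K⁻¹ = kg·m²·s⁻²·K⁻¹.
Each option:
  (A) N·m = kg·m·s⁻²·m = kg·m²·s⁻²
  (B) [kg·m²·s⁻²] / [K] = kg·m²·s⁻²·K⁻¹  ← same
  (C) [m²·s⁻²·K⁻¹] · [kg·mol⁻¹] = kg·m²·s⁻²·K⁻¹·mol⁻¹
  (D) [kg·m·s⁻³·K⁻¹] / [kg·m⁻¹·s⁻¹] = m²·s⁻²·K⁻¹
Only (B) matches kg·m²·s⁻²·K⁻¹.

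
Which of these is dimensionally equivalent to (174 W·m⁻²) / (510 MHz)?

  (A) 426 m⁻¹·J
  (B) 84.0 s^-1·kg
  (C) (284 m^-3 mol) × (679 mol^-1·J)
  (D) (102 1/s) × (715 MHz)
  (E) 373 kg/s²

Reference: [kg·s⁻³] / [s⁻¹] = kg·s⁻².
Each option:
  (A) J·m⁻¹ = N·m·m⁻¹ = kg·m·s⁻²
  (B) kg·s⁻¹
  (C) [m⁻³·mol] · [kg·m²·s⁻²·mol⁻¹] = kg·m⁻¹·s⁻²
  (D) [s⁻¹] · [s⁻¹] = s⁻²
  (E) kg·s⁻²  ← same
Only (E) matches kg·s⁻².

(E)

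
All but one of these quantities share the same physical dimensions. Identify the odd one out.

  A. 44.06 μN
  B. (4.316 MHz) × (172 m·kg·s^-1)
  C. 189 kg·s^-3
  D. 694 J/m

Reduce each to base SI dimensions:
  A. N = kg·m·s⁻²
  B. [s⁻¹] · [kg·m·s⁻¹] = kg·m·s⁻²
  C. kg·s⁻³
  D. J·m⁻¹ = N·m·m⁻¹ = kg·m·s⁻²
All reduce to kg·m·s⁻² except C., which is kg·s⁻³.

C.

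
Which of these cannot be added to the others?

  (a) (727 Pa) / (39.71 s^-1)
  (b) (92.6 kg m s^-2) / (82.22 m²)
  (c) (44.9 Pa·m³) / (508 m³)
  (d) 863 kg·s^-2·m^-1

(a)

Dimensions:
  (a) [kg·m⁻¹·s⁻²] / [s⁻¹] = kg·m⁻¹·s⁻¹
  (b) [kg·m·s⁻²] / [m²] = kg·m⁻¹·s⁻²
  (c) [kg·m²·s⁻²] / [m³] = kg·m⁻¹·s⁻²
  (d) kg·m⁻¹·s⁻²
All reduce to kg·m⁻¹·s⁻² except (a), which is kg·m⁻¹·s⁻¹.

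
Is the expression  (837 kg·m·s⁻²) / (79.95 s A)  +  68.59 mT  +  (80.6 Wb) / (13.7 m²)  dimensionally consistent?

No

In SI base units:
  (837 kg·m·s⁻²) / (79.95 s A):  [kg·m·s⁻²] / [s·A] = kg·m·s⁻³·A⁻¹
  68.59 mT:  T = Wb·m⁻² = kg·s⁻²·A⁻¹
  (80.6 Wb) / (13.7 m²):  [kg·m²·s⁻²·A⁻¹] / [m²] = kg·s⁻²·A⁻¹
The terms do not share a single dimension (kg·m·s⁻³·A⁻¹ vs kg·s⁻²·A⁻¹).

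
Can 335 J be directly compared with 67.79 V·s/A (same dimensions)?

No

Work out the base dimensions of each:
  335 J:  J = N·m = kg·m²·s⁻²
  67.79 V·s/A:  V·s·A⁻¹ = J·C⁻¹·s·A⁻¹ = kg·m²·s⁻²·A⁻²
kg·m²·s⁻² ≠ kg·m²·s⁻²·A⁻², so they cannot be added.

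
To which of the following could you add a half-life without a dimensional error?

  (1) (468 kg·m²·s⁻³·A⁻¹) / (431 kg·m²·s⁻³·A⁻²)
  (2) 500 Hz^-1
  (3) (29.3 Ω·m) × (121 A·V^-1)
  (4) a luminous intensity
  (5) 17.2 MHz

Reference: [half-life] = s.
Each option:
  (1) [kg·m²·s⁻³·A⁻¹] / [kg·m²·s⁻³·A⁻²] = A
  (2) Hz⁻¹ = (s⁻¹)⁻¹ = s  ← same
  (3) [kg·m³·s⁻³·A⁻²] · [kg⁻¹·m⁻²·s³·A²] = m
  (4) [luminous intensity] = cd
  (5) Hz = s⁻¹
Only (2) matches s.

(2)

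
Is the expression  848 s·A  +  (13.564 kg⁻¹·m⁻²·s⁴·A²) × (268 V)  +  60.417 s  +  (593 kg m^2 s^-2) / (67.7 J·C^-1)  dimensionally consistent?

No

Reduce each to base SI dimensions:
  848 s·A:  A·s = s·A
  (13.564 kg⁻¹·m⁻²·s⁴·A²) × (268 V):  [kg⁻¹·m⁻²·s⁴·A²] · [kg·m²·s⁻³·A⁻¹] = s·A
  60.417 s:  s
  (593 kg m^2 s^-2) / (67.7 J·C^-1):  [kg·m²·s⁻²] / [kg·m²·s⁻³·A⁻¹] = s·A
The terms do not share a single dimension (s vs s·A).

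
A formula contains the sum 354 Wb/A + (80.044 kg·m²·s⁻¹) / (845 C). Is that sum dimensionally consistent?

Dimensions:
  354 Wb/A:  Wb·A⁻¹ = V·s·A⁻¹ = kg·m²·s⁻²·A⁻²
  (80.044 kg·m²·s⁻¹) / (845 C):  [kg·m²·s⁻¹] / [s·A] = kg·m²·s⁻²·A⁻¹
kg·m²·s⁻²·A⁻² ≠ kg·m²·s⁻²·A⁻¹, so they cannot be added.

No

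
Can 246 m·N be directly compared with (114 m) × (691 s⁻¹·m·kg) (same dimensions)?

No

Expand each in SI base units:
  246 m·N:  N·m = kg·m·s⁻²·m = kg·m²·s⁻²
  (114 m) × (691 s⁻¹·m·kg):  [m] · [kg·m·s⁻¹] = kg·m²·s⁻¹
kg·m²·s⁻² ≠ kg·m²·s⁻¹, so they cannot be added.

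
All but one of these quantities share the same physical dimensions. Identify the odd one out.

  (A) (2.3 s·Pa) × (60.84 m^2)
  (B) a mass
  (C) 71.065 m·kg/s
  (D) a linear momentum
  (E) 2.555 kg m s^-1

Work out the base dimensions of each:
  (A) [kg·m⁻¹·s⁻¹] · [m²] = kg·m·s⁻¹
  (B) [mass] = kg
  (C) kg·m·s⁻¹
  (D) [linear momentum] = kg·m·s⁻¹
  (E) kg·m·s⁻¹
All reduce to kg·m·s⁻¹ except (B), which is kg.

(B)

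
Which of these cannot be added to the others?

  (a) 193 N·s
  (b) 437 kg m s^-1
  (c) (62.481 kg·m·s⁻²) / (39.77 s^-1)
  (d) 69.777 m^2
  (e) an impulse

Dimensions:
  (a) N·s = kg·m·s⁻²·s = kg·m·s⁻¹
  (b) kg·m·s⁻¹
  (c) [kg·m·s⁻²] / [s⁻¹] = kg·m·s⁻¹
  (d) m²
  (e) [impulse] = kg·m·s⁻¹
All reduce to kg·m·s⁻¹ except (d), which is m².

(d)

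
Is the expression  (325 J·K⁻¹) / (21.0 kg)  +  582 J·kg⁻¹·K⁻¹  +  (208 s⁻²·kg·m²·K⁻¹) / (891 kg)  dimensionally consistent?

Yes

Reduce each to base SI dimensions:
  (325 J·K⁻¹) / (21.0 kg):  [kg·m²·s⁻²·K⁻¹] / [kg] = m²·s⁻²·K⁻¹
  582 J·kg⁻¹·K⁻¹:  J·kg⁻¹·K⁻¹ = N·m·kg⁻¹·K⁻¹ = m²·s⁻²·K⁻¹
  (208 s⁻²·kg·m²·K⁻¹) / (891 kg):  [kg·m²·s⁻²·K⁻¹] / [kg] = m²·s⁻²·K⁻¹
Every term reduces to m²·s⁻²·K⁻¹.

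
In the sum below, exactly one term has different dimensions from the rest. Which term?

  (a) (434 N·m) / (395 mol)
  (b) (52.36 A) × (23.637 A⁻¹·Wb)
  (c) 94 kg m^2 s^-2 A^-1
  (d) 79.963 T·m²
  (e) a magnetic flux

(a)

Work out the base dimensions of each:
  (a) [kg·m²·s⁻²] / [mol] = kg·m²·s⁻²·mol⁻¹
  (b) [A] · [kg·m²·s⁻²·A⁻²] = kg·m²·s⁻²·A⁻¹
  (c) kg·m²·s⁻²·A⁻¹
  (d) T·m² = Wb·m⁻²·m² = kg·m²·s⁻²·A⁻¹
  (e) [magnetic flux] = kg·m²·s⁻²·A⁻¹
All reduce to kg·m²·s⁻²·A⁻¹ except (a), which is kg·m²·s⁻²·mol⁻¹.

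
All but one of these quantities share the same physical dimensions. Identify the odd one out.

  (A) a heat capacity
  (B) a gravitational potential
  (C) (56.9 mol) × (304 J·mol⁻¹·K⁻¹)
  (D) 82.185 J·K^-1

(B)

Work out the base dimensions of each:
  (A) [heat capacity] = kg·m²·s⁻²·K⁻¹
  (B) [gravitational potential] = m²·s⁻²
  (C) [mol] · [kg·m²·s⁻²·K⁻¹·mol⁻¹] = kg·m²·s⁻²·K⁻¹
  (D) J·K⁻¹ = N·m·K⁻¹ = kg·m²·s⁻²·K⁻¹
All reduce to kg·m²·s⁻²·K⁻¹ except (B), which is m²·s⁻².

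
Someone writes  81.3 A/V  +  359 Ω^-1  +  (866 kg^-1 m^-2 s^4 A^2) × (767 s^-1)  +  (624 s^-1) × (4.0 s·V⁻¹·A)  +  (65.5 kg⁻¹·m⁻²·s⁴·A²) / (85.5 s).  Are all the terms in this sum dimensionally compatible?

Work out the base dimensions of each:
  81.3 A/V:  A·V⁻¹ = A·(J·C⁻¹)⁻¹ = kg⁻¹·m⁻²·s³·A²
  359 Ω^-1:  Ω⁻¹ = (V·A⁻¹)⁻¹ = kg⁻¹·m⁻²·s³·A²
  (866 kg^-1 m^-2 s^4 A^2) × (767 s^-1):  [kg⁻¹·m⁻²·s⁴·A²] · [s⁻¹] = kg⁻¹·m⁻²·s³·A²
  (624 s^-1) × (4.0 s·V⁻¹·A):  [s⁻¹] · [kg⁻¹·m⁻²·s⁴·A²] = kg⁻¹·m⁻²·s³·A²
  (65.5 kg⁻¹·m⁻²·s⁴·A²) / (85.5 s):  [kg⁻¹·m⁻²·s⁴·A²] / [s] = kg⁻¹·m⁻²·s³·A²
Every term reduces to kg⁻¹·m⁻²·s³·A².

Yes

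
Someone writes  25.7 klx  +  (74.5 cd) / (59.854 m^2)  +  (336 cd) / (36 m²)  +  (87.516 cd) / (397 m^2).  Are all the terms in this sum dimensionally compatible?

Yes

Dimensions:
  25.7 klx:  lx = lm·m⁻² = m⁻²·cd
  (74.5 cd) / (59.854 m^2):  [cd] / [m²] = m⁻²·cd
  (336 cd) / (36 m²):  [cd] / [m²] = m⁻²·cd
  (87.516 cd) / (397 m^2):  [cd] / [m²] = m⁻²·cd
Every term reduces to m⁻²·cd.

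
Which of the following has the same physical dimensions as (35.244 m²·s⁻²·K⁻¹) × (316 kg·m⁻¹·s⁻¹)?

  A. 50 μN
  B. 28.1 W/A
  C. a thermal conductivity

C.

Reference: [m²·s⁻²·K⁻¹] · [kg·m⁻¹·s⁻¹] = kg·m·s⁻³·K⁻¹.
Each option:
  A. N = kg·m·s⁻²
  B. W·A⁻¹ = J·s⁻¹·A⁻¹ = kg·m²·s⁻³·A⁻¹
  C. [thermal conductivity] = kg·m·s⁻³·K⁻¹  ← same
Only C. matches kg·m·s⁻³·K⁻¹.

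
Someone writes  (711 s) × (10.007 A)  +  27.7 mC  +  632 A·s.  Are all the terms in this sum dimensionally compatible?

Expand each in SI base units:
  (711 s) × (10.007 A):  [s] · [A] = s·A
  27.7 mC:  C = s·A
  632 A·s:  A·s = s·A
Every term reduces to s·A.

Yes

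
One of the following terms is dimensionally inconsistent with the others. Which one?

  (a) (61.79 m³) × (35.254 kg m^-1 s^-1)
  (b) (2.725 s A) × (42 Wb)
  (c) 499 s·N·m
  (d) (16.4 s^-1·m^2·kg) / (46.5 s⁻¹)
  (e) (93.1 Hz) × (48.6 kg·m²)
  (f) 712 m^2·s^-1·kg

(d)

Expand each in SI base units:
  (a) [m³] · [kg·m⁻¹·s⁻¹] = kg·m²·s⁻¹
  (b) [s·A] · [kg·m²·s⁻²·A⁻¹] = kg·m²·s⁻¹
  (c) N·m·s = kg·m·s⁻²·m·s = kg·m²·s⁻¹
  (d) [kg·m²·s⁻¹] / [s⁻¹] = kg·m²
  (e) [s⁻¹] · [kg·m²] = kg·m²·s⁻¹
  (f) kg·m²·s⁻¹
All reduce to kg·m²·s⁻¹ except (d), which is kg·m².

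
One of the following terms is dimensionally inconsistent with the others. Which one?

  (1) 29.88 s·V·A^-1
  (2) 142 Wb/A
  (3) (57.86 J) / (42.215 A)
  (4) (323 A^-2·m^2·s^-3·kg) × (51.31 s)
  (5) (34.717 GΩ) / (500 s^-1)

Work out the base dimensions of each:
  (1) V·s·A⁻¹ = J·C⁻¹·s·A⁻¹ = kg·m²·s⁻²·A⁻²
  (2) Wb·A⁻¹ = V·s·A⁻¹ = kg·m²·s⁻²·A⁻²
  (3) [kg·m²·s⁻²] / [A] = kg·m²·s⁻²·A⁻¹
  (4) [kg·m²·s⁻³·A⁻²] · [s] = kg·m²·s⁻²·A⁻²
  (5) [kg·m²·s⁻³·A⁻²] / [s⁻¹] = kg·m²·s⁻²·A⁻²
All reduce to kg·m²·s⁻²·A⁻² except (3), which is kg·m²·s⁻²·A⁻¹.

(3)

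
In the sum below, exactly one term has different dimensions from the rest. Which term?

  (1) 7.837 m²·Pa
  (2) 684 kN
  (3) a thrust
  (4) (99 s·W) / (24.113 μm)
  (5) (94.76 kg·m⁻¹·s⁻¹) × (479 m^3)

In SI base units:
  (1) Pa·m² = N·m⁻²·m² = kg·m·s⁻²
  (2) N = kg·m·s⁻²
  (3) [thrust] = kg·m·s⁻²
  (4) [kg·m²·s⁻²] / [m] = kg·m·s⁻²
  (5) [kg·m⁻¹·s⁻¹] · [m³] = kg·m²·s⁻¹
All reduce to kg·m·s⁻² except (5), which is kg·m²·s⁻¹.

(5)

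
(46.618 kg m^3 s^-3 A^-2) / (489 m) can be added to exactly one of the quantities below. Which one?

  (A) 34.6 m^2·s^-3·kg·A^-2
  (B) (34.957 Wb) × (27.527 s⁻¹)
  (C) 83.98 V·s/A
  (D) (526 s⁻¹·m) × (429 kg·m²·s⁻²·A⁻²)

Reference: [kg·m³·s⁻³·A⁻²] / [m] = kg·m²·s⁻³·A⁻².
Each option:
  (A) kg·m²·s⁻³·A⁻²  ← same
  (B) [kg·m²·s⁻²·A⁻¹] · [s⁻¹] = kg·m²·s⁻³·A⁻¹
  (C) V·s·A⁻¹ = J·C⁻¹·s·A⁻¹ = kg·m²·s⁻²·A⁻²
  (D) [m·s⁻¹] · [kg·m²·s⁻²·A⁻²] = kg·m³·s⁻³·A⁻²
Only (A) matches kg·m²·s⁻³·A⁻².

(A)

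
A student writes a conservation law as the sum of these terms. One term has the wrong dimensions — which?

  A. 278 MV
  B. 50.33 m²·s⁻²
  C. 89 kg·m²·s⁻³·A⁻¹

B.

Work out the base dimensions of each:
  A. V = J·C⁻¹ = kg·m²·s⁻³·A⁻¹
  B. m²·s⁻²
  C. kg·m²·s⁻³·A⁻¹
All reduce to kg·m²·s⁻³·A⁻¹ except B., which is m²·s⁻².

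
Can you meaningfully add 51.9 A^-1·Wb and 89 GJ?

Dimensions:
  51.9 A^-1·Wb:  Wb·A⁻¹ = V·s·A⁻¹ = kg·m²·s⁻²·A⁻²
  89 GJ:  J = N·m = kg·m²·s⁻²
kg·m²·s⁻²·A⁻² ≠ kg·m²·s⁻², so they cannot be added.

No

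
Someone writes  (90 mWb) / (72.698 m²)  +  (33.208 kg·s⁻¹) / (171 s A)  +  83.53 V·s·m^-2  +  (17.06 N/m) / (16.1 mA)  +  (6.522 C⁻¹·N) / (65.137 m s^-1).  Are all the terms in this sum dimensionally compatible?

Yes

Work out the base dimensions of each:
  (90 mWb) / (72.698 m²):  [kg·m²·s⁻²·A⁻¹] / [m²] = kg·s⁻²·A⁻¹
  (33.208 kg·s⁻¹) / (171 s A):  [kg·s⁻¹] / [s·A] = kg·s⁻²·A⁻¹
  83.53 V·s·m^-2:  V·s·m⁻² = J·C⁻¹·s·m⁻² = kg·s⁻²·A⁻¹
  (17.06 N/m) / (16.1 mA):  [kg·s⁻²] / [A] = kg·s⁻²·A⁻¹
  (6.522 C⁻¹·N) / (65.137 m s^-1):  [kg·m·s⁻³·A⁻¹] / [m·s⁻¹] = kg·s⁻²·A⁻¹
Every term reduces to kg·s⁻²·A⁻¹.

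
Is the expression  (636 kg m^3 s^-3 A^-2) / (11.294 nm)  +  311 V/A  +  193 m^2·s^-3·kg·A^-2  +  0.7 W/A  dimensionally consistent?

No

Work out the base dimensions of each:
  (636 kg m^3 s^-3 A^-2) / (11.294 nm):  [kg·m³·s⁻³·A⁻²] / [m] = kg·m²·s⁻³·A⁻²
  311 V/A:  V·A⁻¹ = J·C⁻¹·A⁻¹ = kg·m²·s⁻³·A⁻²
  193 m^2·s^-3·kg·A^-2:  kg·m²·s⁻³·A⁻²
  0.7 W/A:  W·A⁻¹ = J·s⁻¹·A⁻¹ = kg·m²·s⁻³·A⁻¹
The terms do not share a single dimension (kg·m²·s⁻³·A⁻² vs kg·m²·s⁻³·A⁻¹).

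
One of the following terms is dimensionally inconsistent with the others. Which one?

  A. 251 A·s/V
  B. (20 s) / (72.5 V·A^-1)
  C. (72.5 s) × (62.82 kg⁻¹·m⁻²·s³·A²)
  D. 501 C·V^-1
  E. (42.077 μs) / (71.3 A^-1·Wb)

Dimensions:
  A. A·s·V⁻¹ = A·s·(J·C⁻¹)⁻¹ = kg⁻¹·m⁻²·s⁴·A²
  B. [s] / [kg·m²·s⁻³·A⁻²] = kg⁻¹·m⁻²·s⁴·A²
  C. [s] · [kg⁻¹·m⁻²·s³·A²] = kg⁻¹·m⁻²·s⁴·A²
  D. C·V⁻¹ = s·A·(J·C⁻¹)⁻¹ = kg⁻¹·m⁻²·s⁴·A²
  E. [s] / [kg·m²·s⁻²·A⁻²] = kg⁻¹·m⁻²·s³·A²
All reduce to kg⁻¹·m⁻²·s⁴·A² except E., which is kg⁻¹·m⁻²·s³·A².

E.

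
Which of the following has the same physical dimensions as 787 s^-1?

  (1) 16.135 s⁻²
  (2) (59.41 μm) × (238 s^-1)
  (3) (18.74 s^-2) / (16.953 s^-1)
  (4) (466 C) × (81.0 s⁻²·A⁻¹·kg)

Reference: s⁻¹.
Each option:
  (1) s⁻²
  (2) [m] · [s⁻¹] = m·s⁻¹
  (3) [s⁻²] / [s⁻¹] = s⁻¹  ← same
  (4) [s·A] · [kg·s⁻²·A⁻¹] = kg·s⁻¹
Only (3) matches s⁻¹.

(3)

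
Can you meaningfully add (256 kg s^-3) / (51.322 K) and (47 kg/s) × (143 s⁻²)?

No

In SI base units:
  (256 kg s^-3) / (51.322 K):  [kg·s⁻³] / [K] = kg·s⁻³·K⁻¹
  (47 kg/s) × (143 s⁻²):  [kg·s⁻¹] · [s⁻²] = kg·s⁻³
kg·s⁻³·K⁻¹ ≠ kg·s⁻³, so they cannot be added.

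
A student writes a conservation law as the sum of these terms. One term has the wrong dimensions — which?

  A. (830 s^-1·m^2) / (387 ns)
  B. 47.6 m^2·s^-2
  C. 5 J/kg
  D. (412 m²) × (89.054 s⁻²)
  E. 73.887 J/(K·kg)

Work out the base dimensions of each:
  A. [m²·s⁻¹] / [s] = m²·s⁻²
  B. m²·s⁻²
  C. J·kg⁻¹ = N·m·kg⁻¹ = m²·s⁻²
  D. [m²] · [s⁻²] = m²·s⁻²
  E. J·kg⁻¹·K⁻¹ = N·m·kg⁻¹·K⁻¹ = m²·s⁻²·K⁻¹
All reduce to m²·s⁻² except E., which is m²·s⁻²·K⁻¹.

E.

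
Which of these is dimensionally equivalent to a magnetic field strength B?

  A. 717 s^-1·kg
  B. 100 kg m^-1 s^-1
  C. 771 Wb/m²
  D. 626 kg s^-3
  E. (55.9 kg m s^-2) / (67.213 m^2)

Reference: [magnetic field strength B] = kg·s⁻²·A⁻¹.
Each option:
  A. kg·s⁻¹
  B. kg·m⁻¹·s⁻¹
  C. Wb·m⁻² = V·s·m⁻² = kg·s⁻²·A⁻¹  ← same
  D. kg·s⁻³
  E. [kg·m·s⁻²] / [m²] = kg·m⁻¹·s⁻²
Only C. matches kg·s⁻²·A⁻¹.

C.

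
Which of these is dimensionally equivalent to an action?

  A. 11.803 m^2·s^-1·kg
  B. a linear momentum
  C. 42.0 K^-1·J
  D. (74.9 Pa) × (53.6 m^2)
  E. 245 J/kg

A.

Reference: [action] = kg·m²·s⁻¹.
Each option:
  A. kg·m²·s⁻¹  ← same
  B. [linear momentum] = kg·m·s⁻¹
  C. J·K⁻¹ = N·m·K⁻¹ = kg·m²·s⁻²·K⁻¹
  D. [kg·m⁻¹·s⁻²] · [m²] = kg·m·s⁻²
  E. J·kg⁻¹ = N·m·kg⁻¹ = m²·s⁻²
Only A. matches kg·m²·s⁻¹.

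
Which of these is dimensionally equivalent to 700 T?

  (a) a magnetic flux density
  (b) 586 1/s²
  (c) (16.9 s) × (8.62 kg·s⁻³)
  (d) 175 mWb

Reference: T = Wb·m⁻² = kg·s⁻²·A⁻¹.
Each option:
  (a) [magnetic flux density] = kg·s⁻²·A⁻¹  ← same
  (b) s⁻²
  (c) [s] · [kg·s⁻³] = kg·s⁻²
  (d) Wb = V·s = kg·m²·s⁻²·A⁻¹
Only (a) matches kg·s⁻²·A⁻¹.

(a)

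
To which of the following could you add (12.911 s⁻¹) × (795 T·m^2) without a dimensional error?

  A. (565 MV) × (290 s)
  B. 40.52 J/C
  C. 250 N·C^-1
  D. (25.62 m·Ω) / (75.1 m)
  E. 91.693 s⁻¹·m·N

B.

Reference: [s⁻¹] · [kg·m²·s⁻²·A⁻¹] = kg·m²·s⁻³·A⁻¹.
Each option:
  A. [kg·m²·s⁻³·A⁻¹] · [s] = kg·m²·s⁻²·A⁻¹
  B. J·C⁻¹ = N·m·(s·A)⁻¹ = kg·m²·s⁻³·A⁻¹  ← same
  C. N·C⁻¹ = kg·m·s⁻²·(s·A)⁻¹ = kg·m·s⁻³·A⁻¹
  D. [kg·m³·s⁻³·A⁻²] / [m] = kg·m²·s⁻³·A⁻²
  E. N·m·s⁻¹ = kg·m·s⁻²·m·s⁻¹ = kg·m²·s⁻³
Only B. matches kg·m²·s⁻³·A⁻¹.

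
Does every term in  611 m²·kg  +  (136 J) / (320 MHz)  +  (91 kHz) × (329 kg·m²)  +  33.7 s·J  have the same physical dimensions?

No

Reduce each to base SI dimensions:
  611 m²·kg:  kg·m²
  (136 J) / (320 MHz):  [kg·m²·s⁻²] / [s⁻¹] = kg·m²·s⁻¹
  (91 kHz) × (329 kg·m²):  [s⁻¹] · [kg·m²] = kg·m²·s⁻¹
  33.7 s·J:  J·s = N·m·s = kg·m²·s⁻¹
The terms do not share a single dimension (kg·m² vs kg·m²·s⁻¹).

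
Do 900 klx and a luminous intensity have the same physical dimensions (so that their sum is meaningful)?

In SI base units:
  900 klx:  lx = lm·m⁻² = m⁻²·cd
  a luminous intensity:  [luminous intensity] = cd
m⁻²·cd ≠ cd, so they cannot be added.

No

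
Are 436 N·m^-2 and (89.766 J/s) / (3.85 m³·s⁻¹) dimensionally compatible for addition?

Work out the base dimensions of each:
  436 N·m^-2:  N·m⁻² = kg·m·s⁻²·m⁻² = kg·m⁻¹·s⁻²
  (89.766 J/s) / (3.85 m³·s⁻¹):  [kg·m²·s⁻³] / [m³·s⁻¹] = kg·m⁻¹·s⁻²
Both are kg·m⁻¹·s⁻², so they have the same dimensions and can be added.

Yes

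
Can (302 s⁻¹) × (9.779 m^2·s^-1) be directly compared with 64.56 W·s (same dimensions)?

No

Reduce each to base SI dimensions:
  (302 s⁻¹) × (9.779 m^2·s^-1):  [s⁻¹] · [m²·s⁻¹] = m²·s⁻²
  64.56 W·s:  W·s = J·s⁻¹·s = kg·m²·s⁻²
m²·s⁻² ≠ kg·m²·s⁻², so they cannot be added.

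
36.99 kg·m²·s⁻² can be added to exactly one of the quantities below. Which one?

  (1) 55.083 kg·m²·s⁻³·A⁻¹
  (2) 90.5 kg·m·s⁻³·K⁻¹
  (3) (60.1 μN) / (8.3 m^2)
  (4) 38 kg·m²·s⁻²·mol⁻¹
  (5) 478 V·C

(5)

Reference: kg·m²·s⁻².
Each option:
  (1) kg·m²·s⁻³·A⁻¹
  (2) kg·m·s⁻³·K⁻¹
  (3) [kg·m·s⁻²] / [m²] = kg·m⁻¹·s⁻²
  (4) kg·m²·s⁻²·mol⁻¹
  (5) C·V = s·A·J·C⁻¹ = kg·m²·s⁻²  ← same
Only (5) matches kg·m²·s⁻².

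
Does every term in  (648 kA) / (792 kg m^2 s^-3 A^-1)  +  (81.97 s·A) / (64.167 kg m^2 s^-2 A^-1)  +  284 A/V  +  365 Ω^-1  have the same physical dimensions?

Yes

Reduce each to base SI dimensions:
  (648 kA) / (792 kg m^2 s^-3 A^-1):  [A] / [kg·m²·s⁻³·A⁻¹] = kg⁻¹·m⁻²·s³·A²
  (81.97 s·A) / (64.167 kg m^2 s^-2 A^-1):  [s·A] / [kg·m²·s⁻²·A⁻¹] = kg⁻¹·m⁻²·s³·A²
  284 A/V:  A·V⁻¹ = A·(J·C⁻¹)⁻¹ = kg⁻¹·m⁻²·s³·A²
  365 Ω^-1:  Ω⁻¹ = (V·A⁻¹)⁻¹ = kg⁻¹·m⁻²·s³·A²
Every term reduces to kg⁻¹·m⁻²·s³·A².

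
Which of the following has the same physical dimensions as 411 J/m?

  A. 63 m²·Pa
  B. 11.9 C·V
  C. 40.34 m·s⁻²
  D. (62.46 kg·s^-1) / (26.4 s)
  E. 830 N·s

Reference: J·m⁻¹ = N·m·m⁻¹ = kg·m·s⁻².
Each option:
  A. Pa·m² = N·m⁻²·m² = kg·m·s⁻²  ← same
  B. C·V = s·A·J·C⁻¹ = kg·m²·s⁻²
  C. m·s⁻²
  D. [kg·s⁻¹] / [s] = kg·s⁻²
  E. N·s = kg·m·s⁻²·s = kg·m·s⁻¹
Only A. matches kg·m·s⁻².

A.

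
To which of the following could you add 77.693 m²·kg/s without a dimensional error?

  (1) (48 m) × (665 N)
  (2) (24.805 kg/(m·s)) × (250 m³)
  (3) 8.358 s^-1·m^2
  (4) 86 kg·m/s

(2)

Reference: kg·m²·s⁻¹.
Each option:
  (1) [m] · [kg·m·s⁻²] = kg·m²·s⁻²
  (2) [kg·m⁻¹·s⁻¹] · [m³] = kg·m²·s⁻¹  ← same
  (3) m²·s⁻¹
  (4) kg·m·s⁻¹
Only (2) matches kg·m²·s⁻¹.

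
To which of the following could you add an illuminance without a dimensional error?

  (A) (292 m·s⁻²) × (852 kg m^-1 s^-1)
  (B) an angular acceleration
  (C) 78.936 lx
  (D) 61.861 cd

Reference: [illuminance] = m⁻²·cd.
Each option:
  (A) [m·s⁻²] · [kg·m⁻¹·s⁻¹] = kg·s⁻³
  (B) [angular acceleration] = s⁻²
  (C) lx = lm·m⁻² = m⁻²·cd  ← same
  (D) cd
Only (C) matches m⁻²·cd.

(C)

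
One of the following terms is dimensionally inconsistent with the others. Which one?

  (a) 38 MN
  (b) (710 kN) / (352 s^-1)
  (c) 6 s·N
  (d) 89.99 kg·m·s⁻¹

(a)

Work out the base dimensions of each:
  (a) N = kg·m·s⁻²
  (b) [kg·m·s⁻²] / [s⁻¹] = kg·m·s⁻¹
  (c) N·s = kg·m·s⁻²·s = kg·m·s⁻¹
  (d) kg·m·s⁻¹
All reduce to kg·m·s⁻¹ except (a), which is kg·m·s⁻².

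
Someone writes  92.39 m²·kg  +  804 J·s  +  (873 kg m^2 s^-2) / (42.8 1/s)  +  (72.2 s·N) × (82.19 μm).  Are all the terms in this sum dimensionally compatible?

Work out the base dimensions of each:
  92.39 m²·kg:  kg·m²
  804 J·s:  J·s = N·m·s = kg·m²·s⁻¹
  (873 kg m^2 s^-2) / (42.8 1/s):  [kg·m²·s⁻²] / [s⁻¹] = kg·m²·s⁻¹
  (72.2 s·N) × (82.19 μm):  [kg·m·s⁻¹] · [m] = kg·m²·s⁻¹
The terms do not share a single dimension (kg·m² vs kg·m²·s⁻¹).

No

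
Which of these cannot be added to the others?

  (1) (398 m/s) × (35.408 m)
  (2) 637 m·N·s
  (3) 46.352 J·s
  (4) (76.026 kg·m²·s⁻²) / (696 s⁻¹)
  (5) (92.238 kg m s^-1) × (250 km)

(1)

Reduce each to base SI dimensions:
  (1) [m·s⁻¹] · [m] = m²·s⁻¹
  (2) N·m·s = kg·m·s⁻²·m·s = kg·m²·s⁻¹
  (3) J·s = N·m·s = kg·m²·s⁻¹
  (4) [kg·m²·s⁻²] / [s⁻¹] = kg·m²·s⁻¹
  (5) [kg·m·s⁻¹] · [m] = kg·m²·s⁻¹
All reduce to kg·m²·s⁻¹ except (1), which is m²·s⁻¹.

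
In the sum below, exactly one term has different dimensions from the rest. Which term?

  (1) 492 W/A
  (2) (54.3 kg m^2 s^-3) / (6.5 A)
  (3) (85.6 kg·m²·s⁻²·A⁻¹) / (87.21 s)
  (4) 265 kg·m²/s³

(4)

Expand each in SI base units:
  (1) W·A⁻¹ = J·s⁻¹·A⁻¹ = kg·m²·s⁻³·A⁻¹
  (2) [kg·m²·s⁻³] / [A] = kg·m²·s⁻³·A⁻¹
  (3) [kg·m²·s⁻²·A⁻¹] / [s] = kg·m²·s⁻³·A⁻¹
  (4) kg·m²·s⁻³
All reduce to kg·m²·s⁻³·A⁻¹ except (4), which is kg·m²·s⁻³.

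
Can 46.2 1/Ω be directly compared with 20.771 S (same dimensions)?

Dimensions:
  46.2 1/Ω:  Ω⁻¹ = (V·A⁻¹)⁻¹ = kg⁻¹·m⁻²·s³·A²
  20.771 S:  S = Ω⁻¹ = kg⁻¹·m⁻²·s³·A²
Both are kg⁻¹·m⁻²·s³·A², so they have the same dimensions and can be added.

Yes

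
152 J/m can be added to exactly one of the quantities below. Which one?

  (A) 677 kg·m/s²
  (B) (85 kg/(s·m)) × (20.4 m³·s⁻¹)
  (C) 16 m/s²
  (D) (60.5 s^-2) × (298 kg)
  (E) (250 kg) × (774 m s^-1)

Reference: J·m⁻¹ = N·m·m⁻¹ = kg·m·s⁻².
Each option:
  (A) kg·m·s⁻²  ← same
  (B) [kg·m⁻¹·s⁻¹] · [m³·s⁻¹] = kg·m²·s⁻²
  (C) m·s⁻²
  (D) [s⁻²] · [kg] = kg·s⁻²
  (E) [kg] · [m·s⁻¹] = kg·m·s⁻¹
Only (A) matches kg·m·s⁻².

(A)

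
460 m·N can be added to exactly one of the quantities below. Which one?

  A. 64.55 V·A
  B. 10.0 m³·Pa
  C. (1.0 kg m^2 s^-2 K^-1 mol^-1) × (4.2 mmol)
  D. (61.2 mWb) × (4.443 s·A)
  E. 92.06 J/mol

Reference: N·m = kg·m·s⁻²·m = kg·m²·s⁻².
Each option:
  A. V·A = J·C⁻¹·A = kg·m²·s⁻³
  B. Pa·m³ = N·m⁻²·m³ = kg·m²·s⁻²  ← same
  C. [kg·m²·s⁻²·K⁻¹·mol⁻¹] · [mol] = kg·m²·s⁻²·K⁻¹
  D. [kg·m²·s⁻²·A⁻¹] · [s·A] = kg·m²·s⁻¹
  E. J·mol⁻¹ = N·m·mol⁻¹ = kg·m²·s⁻²·mol⁻¹
Only B. matches kg·m²·s⁻².

B.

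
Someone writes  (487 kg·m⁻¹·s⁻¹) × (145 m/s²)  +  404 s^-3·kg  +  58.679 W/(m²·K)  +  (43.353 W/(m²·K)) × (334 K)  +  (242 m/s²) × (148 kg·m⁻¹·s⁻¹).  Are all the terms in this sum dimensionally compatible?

No

Dimensions:
  (487 kg·m⁻¹·s⁻¹) × (145 m/s²):  [kg·m⁻¹·s⁻¹] · [m·s⁻²] = kg·s⁻³
  404 s^-3·kg:  kg·s⁻³
  58.679 W/(m²·K):  W·m⁻²·K⁻¹ = J·s⁻¹·m⁻²·K⁻¹ = kg·s⁻³·K⁻¹
  (43.353 W/(m²·K)) × (334 K):  [kg·s⁻³·K⁻¹] · [K] = kg·s⁻³
  (242 m/s²) × (148 kg·m⁻¹·s⁻¹):  [m·s⁻²] · [kg·m⁻¹·s⁻¹] = kg·s⁻³
The terms do not share a single dimension (kg·s⁻³ vs kg·s⁻³·K⁻¹).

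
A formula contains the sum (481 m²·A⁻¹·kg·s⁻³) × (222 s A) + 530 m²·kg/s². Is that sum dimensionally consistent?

Expand each in SI base units:
  (481 m²·A⁻¹·kg·s⁻³) × (222 s A):  [kg·m²·s⁻³·A⁻¹] · [s·A] = kg·m²·s⁻²
  530 m²·kg/s²:  kg·m²·s⁻²
Both are kg·m²·s⁻², so they have the same dimensions and can be added.

Yes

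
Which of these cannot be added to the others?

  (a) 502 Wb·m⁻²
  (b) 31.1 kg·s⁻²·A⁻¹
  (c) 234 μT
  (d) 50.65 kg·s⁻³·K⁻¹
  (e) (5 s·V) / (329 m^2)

Work out the base dimensions of each:
  (a) Wb·m⁻² = V·s·m⁻² = kg·s⁻²·A⁻¹
  (b) kg·s⁻²·A⁻¹
  (c) T = Wb·m⁻² = kg·s⁻²·A⁻¹
  (d) kg·s⁻³·K⁻¹
  (e) [kg·m²·s⁻²·A⁻¹] / [m²] = kg·s⁻²·A⁻¹
All reduce to kg·s⁻²·A⁻¹ except (d), which is kg·s⁻³·K⁻¹.

(d)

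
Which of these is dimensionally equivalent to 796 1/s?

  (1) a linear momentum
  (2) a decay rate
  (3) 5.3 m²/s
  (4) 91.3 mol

(2)

Reference: s⁻¹.
Each option:
  (1) [linear momentum] = kg·m·s⁻¹
  (2) [decay rate] = s⁻¹  ← same
  (3) m²·s⁻¹
  (4) mol
Only (2) matches s⁻¹.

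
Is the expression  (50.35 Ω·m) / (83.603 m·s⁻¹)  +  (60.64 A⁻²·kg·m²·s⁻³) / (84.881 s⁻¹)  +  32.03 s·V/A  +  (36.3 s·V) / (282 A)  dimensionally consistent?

Yes

Reduce each to base SI dimensions:
  (50.35 Ω·m) / (83.603 m·s⁻¹):  [kg·m³·s⁻³·A⁻²] / [m·s⁻¹] = kg·m²·s⁻²·A⁻²
  (60.64 A⁻²·kg·m²·s⁻³) / (84.881 s⁻¹):  [kg·m²·s⁻³·A⁻²] / [s⁻¹] = kg·m²·s⁻²·A⁻²
  32.03 s·V/A:  V·s·A⁻¹ = J·C⁻¹·s·A⁻¹ = kg·m²·s⁻²·A⁻²
  (36.3 s·V) / (282 A):  [kg·m²·s⁻²·A⁻¹] / [A] = kg·m²·s⁻²·A⁻²
Every term reduces to kg·m²·s⁻²·A⁻².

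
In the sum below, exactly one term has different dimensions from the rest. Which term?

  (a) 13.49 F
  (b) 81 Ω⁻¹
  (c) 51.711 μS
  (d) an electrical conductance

In SI base units:
  (a) F = C·V⁻¹ = kg⁻¹·m⁻²·s⁴·A²
  (b) Ω⁻¹ = (V·A⁻¹)⁻¹ = kg⁻¹·m⁻²·s³·A²
  (c) S = Ω⁻¹ = kg⁻¹·m⁻²·s³·A²
  (d) [electrical conductance] = kg⁻¹·m⁻²·s³·A²
All reduce to kg⁻¹·m⁻²·s³·A² except (a), which is kg⁻¹·m⁻²·s⁴·A².

(a)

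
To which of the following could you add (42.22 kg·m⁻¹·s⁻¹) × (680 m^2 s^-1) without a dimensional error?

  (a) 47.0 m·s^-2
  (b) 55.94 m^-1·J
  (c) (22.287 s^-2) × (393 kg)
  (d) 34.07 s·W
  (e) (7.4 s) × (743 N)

Reference: [kg·m⁻¹·s⁻¹] · [m²·s⁻¹] = kg·m·s⁻².
Each option:
  (a) m·s⁻²
  (b) J·m⁻¹ = N·m·m⁻¹ = kg·m·s⁻²  ← same
  (c) [s⁻²] · [kg] = kg·s⁻²
  (d) W·s = J·s⁻¹·s = kg·m²·s⁻²
  (e) [s] · [kg·m·s⁻²] = kg·m·s⁻¹
Only (b) matches kg·m·s⁻².

(b)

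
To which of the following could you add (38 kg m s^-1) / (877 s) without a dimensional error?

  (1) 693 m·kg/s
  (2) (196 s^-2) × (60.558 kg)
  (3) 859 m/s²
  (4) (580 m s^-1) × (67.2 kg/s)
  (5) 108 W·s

Reference: [kg·m·s⁻¹] / [s] = kg·m·s⁻².
Each option:
  (1) kg·m·s⁻¹
  (2) [s⁻²] · [kg] = kg·s⁻²
  (3) m·s⁻²
  (4) [m·s⁻¹] · [kg·s⁻¹] = kg·m·s⁻²  ← same
  (5) W·s = J·s⁻¹·s = kg·m²·s⁻²
Only (4) matches kg·m·s⁻².

(4)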